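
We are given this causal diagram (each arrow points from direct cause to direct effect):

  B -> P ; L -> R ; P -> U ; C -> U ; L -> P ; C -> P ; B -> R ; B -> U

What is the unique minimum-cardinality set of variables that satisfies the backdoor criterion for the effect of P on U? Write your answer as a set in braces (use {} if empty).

{B, C}

Variables eligible for adjustment (non-descendants of P, excluding P and U): {B, C, L, R}.
Backdoor paths from P to U:
  P1: P <- L -> R <- B -> U
  P2: P <- C -> U
  P3: P <- B -> U
The empty set is not sufficient: P2 (P <- C -> U) has no collider blocking it and no conditioned non-collider, so it is open.
Try {B, C}:
  P1: blocked at collider R (neither it nor any descendant is in the conditioning set).
  P2: blocked at fork node C ∈ conditioning set.
  P3: blocked at fork node B ∈ conditioning set.
{B, C} contains no descendant of P and blocks every backdoor path.
Every element of {B, C} is needed (dropping B leaves P3 open; dropping C leaves P2 open), so no proper subset is valid.
Among all size-2 subsets of the eligible variables, only {B, C} blocks every backdoor path, so it is the unique smallest valid adjustment set.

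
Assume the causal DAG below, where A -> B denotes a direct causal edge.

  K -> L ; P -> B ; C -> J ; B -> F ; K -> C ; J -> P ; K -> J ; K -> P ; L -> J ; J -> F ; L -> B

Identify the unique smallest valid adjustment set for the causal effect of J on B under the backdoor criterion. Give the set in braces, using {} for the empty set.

Variables eligible for adjustment (non-descendants of J, excluding J and B): {C, K, L}.
Backdoor paths from J to B:
  P1: J <- K -> L -> B
  P2: J <- K -> P -> B
  P3: J <- C <- K -> L -> B
  P4: J <- C <- K -> P -> B
  P5: J <- L <- K -> P -> B
  P6: J <- L -> B
The empty set is not sufficient: P1 (J <- K -> L -> B) has no collider blocking it and no conditioned non-collider, so it is open.
Try {K, L}:
  P1: blocked at fork node K ∈ conditioning set.
  P2: blocked at fork node K ∈ conditioning set.
  P3: blocked at fork node K ∈ conditioning set.
  P4: blocked at fork node K ∈ conditioning set.
  P5: blocked at chain node L ∈ conditioning set.
  P6: blocked at fork node L ∈ conditioning set.
{K, L} contains no descendant of J and blocks every backdoor path.
Every element of {K, L} is needed (dropping K leaves P2 open; dropping L leaves P6 open), so no proper subset is valid.
Among all size-2 subsets of the eligible variables, only {K, L} blocks every backdoor path, so it is the unique smallest valid adjustment set.

{K, L}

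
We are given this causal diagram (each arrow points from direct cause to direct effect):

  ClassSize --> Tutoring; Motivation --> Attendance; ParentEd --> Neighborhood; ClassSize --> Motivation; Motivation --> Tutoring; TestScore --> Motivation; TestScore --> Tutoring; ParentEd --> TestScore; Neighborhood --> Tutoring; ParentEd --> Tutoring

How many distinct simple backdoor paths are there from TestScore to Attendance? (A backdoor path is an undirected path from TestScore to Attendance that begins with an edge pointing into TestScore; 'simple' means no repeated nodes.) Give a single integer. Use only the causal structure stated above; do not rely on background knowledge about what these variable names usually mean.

A backdoor path from TestScore to Attendance is any simple undirected path whose first edge points into TestScore (i.e. leaves TestScore via a parent).
Parents of TestScore: {ParentEd}.
Enumerating:
  P1: TestScore <- ParentEd -> Neighborhood -> Tutoring <- ClassSize -> Motivation -> Attendance
  P2: TestScore <- ParentEd -> Neighborhood -> Tutoring <- Motivation -> Attendance
  P3: TestScore <- ParentEd -> Tutoring <- ClassSize -> Motivation -> Attendance
  P4: TestScore <- ParentEd -> Tutoring <- Motivation -> Attendance
That exhausts the simple backdoor paths. Count: 4.

4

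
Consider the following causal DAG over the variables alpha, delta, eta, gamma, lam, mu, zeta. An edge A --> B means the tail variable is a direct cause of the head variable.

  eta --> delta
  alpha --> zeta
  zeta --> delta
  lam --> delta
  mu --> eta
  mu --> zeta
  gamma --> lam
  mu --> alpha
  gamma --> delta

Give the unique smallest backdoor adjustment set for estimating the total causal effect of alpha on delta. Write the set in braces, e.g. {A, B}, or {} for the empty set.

Variables eligible for adjustment (non-descendants of alpha, excluding alpha and delta): {eta, gamma, lam, mu}.
Backdoor paths from alpha to delta:
  P1: alpha <- mu -> eta -> delta
  P2: alpha <- mu -> zeta -> delta
The empty set is not sufficient: P1 (alpha <- mu -> eta -> delta) has no collider blocking it and no conditioned non-collider, so it is open.
Try {mu}:
  P1: blocked at fork node mu ∈ conditioning set.
  P2: blocked at fork node mu ∈ conditioning set.
{mu} contains no descendant of alpha and blocks every backdoor path.
No other singleton works — e.g. {gamma} leaves P1 open — so {mu} is the unique smallest valid adjustment set.

{mu}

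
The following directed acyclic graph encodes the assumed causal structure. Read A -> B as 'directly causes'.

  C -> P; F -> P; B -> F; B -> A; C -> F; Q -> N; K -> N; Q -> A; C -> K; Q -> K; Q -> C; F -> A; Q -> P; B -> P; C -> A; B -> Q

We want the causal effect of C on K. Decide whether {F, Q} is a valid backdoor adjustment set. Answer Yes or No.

No

Backdoor paths from C to K (paths whose first edge points into C):
  P1: C <- Q -> K
  P2: C <- Q -> N <- K
Condition 1 (no descendant of C in the set): FAILS — F is a descendant of C.
Condition 2 (every backdoor path blocked by {F, Q}):
  P1: blocked at fork node Q ∈ conditioning set.
  P2: blocked at fork node Q ∈ conditioning set.
{F, Q} does not satisfy the backdoor criterion.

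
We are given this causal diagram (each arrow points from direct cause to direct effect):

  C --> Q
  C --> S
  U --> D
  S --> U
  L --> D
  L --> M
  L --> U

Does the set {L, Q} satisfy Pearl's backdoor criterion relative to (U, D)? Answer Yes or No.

Yes

Backdoor paths from U to D (paths whose first edge points into U):
  P1: U <- L -> D
Condition 1 (no descendant of U in the set): holds — descendants of U are {D}; none are in {L, Q}.
Condition 2 (every backdoor path blocked by {L, Q}):
  P1: blocked at fork node L ∈ conditioning set.
{L, Q} satisfies the backdoor criterion.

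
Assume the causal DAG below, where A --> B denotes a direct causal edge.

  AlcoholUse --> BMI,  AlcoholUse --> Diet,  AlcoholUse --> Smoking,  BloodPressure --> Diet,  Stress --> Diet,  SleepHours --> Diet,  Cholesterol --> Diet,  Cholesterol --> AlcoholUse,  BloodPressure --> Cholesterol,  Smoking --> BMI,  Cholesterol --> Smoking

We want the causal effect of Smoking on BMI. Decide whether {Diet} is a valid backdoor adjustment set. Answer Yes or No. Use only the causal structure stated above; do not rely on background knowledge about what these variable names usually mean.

No

Backdoor paths from Smoking to BMI (paths whose first edge points into Smoking):
  P1: Smoking <- Cholesterol <- BloodPressure -> Diet <- AlcoholUse -> BMI
  P2: Smoking <- Cholesterol -> AlcoholUse -> BMI
  P3: Smoking <- Cholesterol -> Diet <- AlcoholUse -> BMI
  P4: Smoking <- AlcoholUse -> BMI
Condition 1 (no descendant of Smoking in the set): holds — descendants of Smoking are {BMI}; none are in {Diet}.
Condition 2 (every backdoor path blocked by {Diet}):
  P1: open — collider(s) Diet are conditioned on (or have a conditioned descendant) and no non-collider on the path is in the set.
  P2: open — no interior node is in the conditioning set.
  P3: open — collider(s) Diet are conditioned on (or have a conditioned descendant) and no non-collider on the path is in the set.
  P4: open — no interior node is in the conditioning set.
{Diet} does not satisfy the backdoor criterion.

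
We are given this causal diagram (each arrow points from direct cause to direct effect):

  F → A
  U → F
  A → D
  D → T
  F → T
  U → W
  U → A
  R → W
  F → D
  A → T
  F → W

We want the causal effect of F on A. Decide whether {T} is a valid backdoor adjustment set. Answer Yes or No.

Backdoor paths from F to A (paths whose first edge points into F):
  P1: F <- U -> A
Condition 1 (no descendant of F in the set): FAILS — T is a descendant of F.
Condition 2 (every backdoor path blocked by {T}):
  P1: open — no interior node is in the conditioning set.
{T} does not satisfy the backdoor criterion.

No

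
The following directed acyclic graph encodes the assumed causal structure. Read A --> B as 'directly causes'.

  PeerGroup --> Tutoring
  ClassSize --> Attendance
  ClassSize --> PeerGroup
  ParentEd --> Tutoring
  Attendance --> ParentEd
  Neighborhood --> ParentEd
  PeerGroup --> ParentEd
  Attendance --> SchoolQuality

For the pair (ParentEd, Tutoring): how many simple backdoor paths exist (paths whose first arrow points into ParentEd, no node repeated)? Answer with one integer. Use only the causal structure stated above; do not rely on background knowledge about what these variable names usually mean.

A backdoor path from ParentEd to Tutoring is any simple undirected path whose first edge points into ParentEd (i.e. leaves ParentEd via a parent).
Parents of ParentEd: {Attendance, Neighborhood, PeerGroup}.
Enumerating:
  P1: ParentEd <- Attendance <- ClassSize -> PeerGroup -> Tutoring
  P2: ParentEd <- PeerGroup -> Tutoring
That exhausts the simple backdoor paths. Count: 2.

2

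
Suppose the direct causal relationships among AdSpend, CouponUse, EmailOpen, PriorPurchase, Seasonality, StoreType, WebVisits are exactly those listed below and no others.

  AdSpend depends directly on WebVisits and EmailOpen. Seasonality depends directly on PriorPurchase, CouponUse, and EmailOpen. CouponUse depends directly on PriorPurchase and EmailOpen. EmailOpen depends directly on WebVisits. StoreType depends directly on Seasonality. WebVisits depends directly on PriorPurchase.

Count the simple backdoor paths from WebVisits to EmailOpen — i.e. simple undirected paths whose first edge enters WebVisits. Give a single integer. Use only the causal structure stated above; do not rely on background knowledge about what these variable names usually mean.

A backdoor path from WebVisits to EmailOpen is any simple undirected path whose first edge points into WebVisits (i.e. leaves WebVisits via a parent).
Parents of WebVisits: {PriorPurchase}.
Enumerating:
  P1: WebVisits <- PriorPurchase -> CouponUse <- EmailOpen
  P2: WebVisits <- PriorPurchase -> CouponUse -> Seasonality <- EmailOpen
  P3: WebVisits <- PriorPurchase -> Seasonality <- EmailOpen
  P4: WebVisits <- PriorPurchase -> Seasonality <- CouponUse <- EmailOpen
That exhausts the simple backdoor paths. Count: 4.

4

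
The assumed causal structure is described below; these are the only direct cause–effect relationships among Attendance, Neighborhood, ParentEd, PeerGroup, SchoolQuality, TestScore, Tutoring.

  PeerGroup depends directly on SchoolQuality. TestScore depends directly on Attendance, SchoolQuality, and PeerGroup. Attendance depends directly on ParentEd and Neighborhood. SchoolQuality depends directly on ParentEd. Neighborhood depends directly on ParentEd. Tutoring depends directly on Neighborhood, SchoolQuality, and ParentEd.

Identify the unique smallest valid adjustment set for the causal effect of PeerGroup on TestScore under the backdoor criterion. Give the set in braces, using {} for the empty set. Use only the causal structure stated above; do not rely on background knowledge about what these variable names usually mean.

{SchoolQuality}

Variables eligible for adjustment (non-descendants of PeerGroup, excluding PeerGroup and TestScore): {Attendance, Neighborhood, ParentEd, SchoolQuality, Tutoring}.
Backdoor paths from PeerGroup to TestScore:
  P1: PeerGroup <- SchoolQuality <- ParentEd -> Neighborhood -> Attendance -> TestScore
  P2: PeerGroup <- SchoolQuality <- ParentEd -> Tutoring <- Neighborhood -> Attendance -> TestScore
  P3: PeerGroup <- SchoolQuality <- ParentEd -> Attendance -> TestScore
  P4: PeerGroup <- SchoolQuality -> Tutoring <- ParentEd -> Neighborhood -> Attendance -> TestScore
  P5: PeerGroup <- SchoolQuality -> Tutoring <- ParentEd -> Attendance -> TestScore
  P6: PeerGroup <- SchoolQuality -> Tutoring <- Neighborhood <- ParentEd -> Attendance -> TestScore
  P7: PeerGroup <- SchoolQuality -> Tutoring <- Neighborhood -> Attendance -> TestScore
  P8: PeerGroup <- SchoolQuality -> TestScore
The empty set is not sufficient: P1 (PeerGroup <- SchoolQuality <- ParentEd -> Neighborhood -> Attendance -> TestScore) has no collider blocking it and no conditioned non-collider, so it is open.
Try {SchoolQuality}:
  P1: blocked at chain node SchoolQuality ∈ conditioning set.
  P2: blocked at chain node SchoolQuality ∈ conditioning set.
  P3: blocked at chain node SchoolQuality ∈ conditioning set.
  P4: blocked at fork node SchoolQuality ∈ conditioning set.
  P5: blocked at fork node SchoolQuality ∈ conditioning set.
  P6: blocked at fork node SchoolQuality ∈ conditioning set.
  P7: blocked at fork node SchoolQuality ∈ conditioning set.
  P8: blocked at fork node SchoolQuality ∈ conditioning set.
{SchoolQuality} contains no descendant of PeerGroup and blocks every backdoor path.
No other singleton works — e.g. {ParentEd} leaves P8 open — so {SchoolQuality} is the unique smallest valid adjustment set.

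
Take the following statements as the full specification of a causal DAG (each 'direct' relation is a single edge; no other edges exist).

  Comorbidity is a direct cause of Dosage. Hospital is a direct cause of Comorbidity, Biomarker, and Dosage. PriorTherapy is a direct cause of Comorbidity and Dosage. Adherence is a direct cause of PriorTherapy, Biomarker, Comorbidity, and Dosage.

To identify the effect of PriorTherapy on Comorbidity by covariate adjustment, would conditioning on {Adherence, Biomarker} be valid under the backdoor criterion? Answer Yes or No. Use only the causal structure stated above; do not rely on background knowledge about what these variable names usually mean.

Backdoor paths from PriorTherapy to Comorbidity (paths whose first edge points into PriorTherapy):
  P1: PriorTherapy <- Adherence -> Biomarker <- Hospital -> Comorbidity
  P2: PriorTherapy <- Adherence -> Biomarker <- Hospital -> Dosage <- Comorbidity
  P3: PriorTherapy <- Adherence -> Comorbidity
  P4: PriorTherapy <- Adherence -> Dosage <- Hospital -> Comorbidity
  P5: PriorTherapy <- Adherence -> Dosage <- Comorbidity
Condition 1 (no descendant of PriorTherapy in the set): holds — descendants of PriorTherapy are {Comorbidity, Dosage}; none are in {Adherence, Biomarker}.
Condition 2 (every backdoor path blocked by {Adherence, Biomarker}):
  P1: blocked at fork node Adherence ∈ conditioning set.
  P2: blocked at fork node Adherence ∈ conditioning set.
  P3: blocked at fork node Adherence ∈ conditioning set.
  P4: blocked at fork node Adherence ∈ conditioning set.
  P5: blocked at fork node Adherence ∈ conditioning set.
{Adherence, Biomarker} satisfies the backdoor criterion.

Yes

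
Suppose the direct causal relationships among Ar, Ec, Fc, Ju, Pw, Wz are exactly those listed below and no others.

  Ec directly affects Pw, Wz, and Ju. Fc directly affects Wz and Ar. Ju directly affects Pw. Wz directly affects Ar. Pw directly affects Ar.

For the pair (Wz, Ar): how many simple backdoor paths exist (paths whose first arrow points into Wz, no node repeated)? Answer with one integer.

A backdoor path from Wz to Ar is any simple undirected path whose first edge points into Wz (i.e. leaves Wz via a parent).
Parents of Wz: {Ec, Fc}.
Enumerating:
  P1: Wz <- Ec -> Ju -> Pw -> Ar
  P2: Wz <- Ec -> Pw -> Ar
  P3: Wz <- Fc -> Ar
That exhausts the simple backdoor paths. Count: 3.

3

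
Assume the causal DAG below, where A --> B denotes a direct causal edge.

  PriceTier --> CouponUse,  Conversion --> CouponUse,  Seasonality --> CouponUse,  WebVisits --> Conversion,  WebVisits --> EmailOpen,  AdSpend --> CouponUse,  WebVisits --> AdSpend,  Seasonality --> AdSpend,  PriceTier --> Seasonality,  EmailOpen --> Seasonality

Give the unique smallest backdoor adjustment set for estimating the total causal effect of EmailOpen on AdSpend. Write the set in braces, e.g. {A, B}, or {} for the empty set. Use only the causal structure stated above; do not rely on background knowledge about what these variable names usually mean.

Variables eligible for adjustment (non-descendants of EmailOpen, excluding EmailOpen and AdSpend): {Conversion, PriceTier, WebVisits}.
Backdoor paths from EmailOpen to AdSpend:
  P1: EmailOpen <- WebVisits -> Conversion -> CouponUse <- PriceTier -> Seasonality -> AdSpend
  P2: EmailOpen <- WebVisits -> Conversion -> CouponUse <- Seasonality -> AdSpend
  P3: EmailOpen <- WebVisits -> Conversion -> CouponUse <- AdSpend
  P4: EmailOpen <- WebVisits -> AdSpend
The empty set is not sufficient: P4 (EmailOpen <- WebVisits -> AdSpend) has no collider blocking it and no conditioned non-collider, so it is open.
Try {WebVisits}:
  P1: blocked at fork node WebVisits ∈ conditioning set.
  P2: blocked at fork node WebVisits ∈ conditioning set.
  P3: blocked at fork node WebVisits ∈ conditioning set.
  P4: blocked at fork node WebVisits ∈ conditioning set.
{WebVisits} contains no descendant of EmailOpen and blocks every backdoor path.
No other singleton works — e.g. {PriceTier} leaves P4 open — so {WebVisits} is the unique smallest valid adjustment set.

{WebVisits}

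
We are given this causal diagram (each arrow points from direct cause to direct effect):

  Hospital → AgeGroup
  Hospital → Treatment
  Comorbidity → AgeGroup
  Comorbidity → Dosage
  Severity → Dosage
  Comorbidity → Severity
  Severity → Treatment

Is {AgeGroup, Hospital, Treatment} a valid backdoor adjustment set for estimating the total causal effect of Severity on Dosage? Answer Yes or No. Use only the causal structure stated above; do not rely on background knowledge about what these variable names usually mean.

No

Backdoor paths from Severity to Dosage (paths whose first edge points into Severity):
  P1: Severity <- Comorbidity -> Dosage
Condition 1 (no descendant of Severity in the set): FAILS — Treatment is a descendant of Severity.
Condition 2 (every backdoor path blocked by {AgeGroup, Hospital, Treatment}):
  P1: open — no interior node is in the conditioning set.
{AgeGroup, Hospital, Treatment} does not satisfy the backdoor criterion.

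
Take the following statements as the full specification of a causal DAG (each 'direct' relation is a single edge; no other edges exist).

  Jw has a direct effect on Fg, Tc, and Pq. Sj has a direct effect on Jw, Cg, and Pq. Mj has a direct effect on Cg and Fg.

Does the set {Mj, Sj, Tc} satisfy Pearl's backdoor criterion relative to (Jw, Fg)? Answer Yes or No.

No

Backdoor paths from Jw to Fg (paths whose first edge points into Jw):
  P1: Jw <- Sj -> Cg <- Mj -> Fg
Condition 1 (no descendant of Jw in the set): FAILS — Tc is a descendant of Jw.
Condition 2 (every backdoor path blocked by {Mj, Sj, Tc}):
  P1: blocked at fork node Sj ∈ conditioning set.
{Mj, Sj, Tc} does not satisfy the backdoor criterion.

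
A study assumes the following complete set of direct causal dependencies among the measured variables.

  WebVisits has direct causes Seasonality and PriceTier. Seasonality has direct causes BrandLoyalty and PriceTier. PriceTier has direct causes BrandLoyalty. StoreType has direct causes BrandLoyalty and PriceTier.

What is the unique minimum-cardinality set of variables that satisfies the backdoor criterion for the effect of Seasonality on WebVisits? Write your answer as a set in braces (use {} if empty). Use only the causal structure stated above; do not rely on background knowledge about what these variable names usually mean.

Variables eligible for adjustment (non-descendants of Seasonality, excluding Seasonality and WebVisits): {BrandLoyalty, PriceTier, StoreType}.
Backdoor paths from Seasonality to WebVisits:
  P1: Seasonality <- BrandLoyalty -> PriceTier -> WebVisits
  P2: Seasonality <- BrandLoyalty -> StoreType <- PriceTier -> WebVisits
  P3: Seasonality <- PriceTier -> WebVisits
The empty set is not sufficient: P1 (Seasonality <- BrandLoyalty -> PriceTier -> WebVisits) has no collider blocking it and no conditioned non-collider, so it is open.
Try {PriceTier}:
  P1: blocked at chain node PriceTier ∈ conditioning set.
  P2: blocked at collider StoreType (neither it nor any descendant is in the conditioning set).
  P3: blocked at fork node PriceTier ∈ conditioning set.
{PriceTier} contains no descendant of Seasonality and blocks every backdoor path.
No other singleton works — e.g. {BrandLoyalty} leaves P3 open — so {PriceTier} is the unique smallest valid adjustment set.

{PriceTier}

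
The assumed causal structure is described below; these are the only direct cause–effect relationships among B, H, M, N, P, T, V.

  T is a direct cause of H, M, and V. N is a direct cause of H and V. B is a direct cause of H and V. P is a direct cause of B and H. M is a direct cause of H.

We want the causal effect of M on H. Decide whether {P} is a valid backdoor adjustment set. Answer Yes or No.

No

Backdoor paths from M to H (paths whose first edge points into M):
  P1: M <- T -> V <- B <- P -> H
  P2: M <- T -> V <- B -> H
  P3: M <- T -> V <- N -> H
  P4: M <- T -> H
Condition 1 (no descendant of M in the set): holds — descendants of M are {H}; none are in {P}.
Condition 2 (every backdoor path blocked by {P}):
  P1: blocked at collider V (neither it nor any descendant is in the conditioning set).
  P2: blocked at collider V (neither it nor any descendant is in the conditioning set).
  P3: blocked at collider V (neither it nor any descendant is in the conditioning set).
  P4: open — no interior node is in the conditioning set.
{P} does not satisfy the backdoor criterion.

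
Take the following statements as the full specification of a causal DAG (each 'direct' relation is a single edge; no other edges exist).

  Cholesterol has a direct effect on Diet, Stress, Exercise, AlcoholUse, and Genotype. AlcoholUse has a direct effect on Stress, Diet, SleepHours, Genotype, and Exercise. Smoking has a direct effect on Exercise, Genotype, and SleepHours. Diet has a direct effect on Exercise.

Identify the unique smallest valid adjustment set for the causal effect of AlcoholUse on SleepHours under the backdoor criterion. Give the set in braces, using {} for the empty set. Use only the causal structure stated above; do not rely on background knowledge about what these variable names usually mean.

{}

Variables eligible for adjustment (non-descendants of AlcoholUse, excluding AlcoholUse and SleepHours): {Cholesterol, Smoking}.
Backdoor paths from AlcoholUse to SleepHours:
  P1: AlcoholUse <- Cholesterol -> Diet -> Exercise <- Smoking -> SleepHours
  P2: AlcoholUse <- Cholesterol -> Genotype <- Smoking -> SleepHours
  P3: AlcoholUse <- Cholesterol -> Exercise <- Smoking -> SleepHours
Each backdoor path contains an unconditioned collider, so every path is already blocked with the empty conditioning set:
  P1: blocked at collider Exercise (neither it nor any descendant is in the conditioning set).
  P2: blocked at collider Genotype (neither it nor any descendant is in the conditioning set).
  P3: blocked at collider Exercise (neither it nor any descendant is in the conditioning set).
The empty set is therefore the unique smallest valid set.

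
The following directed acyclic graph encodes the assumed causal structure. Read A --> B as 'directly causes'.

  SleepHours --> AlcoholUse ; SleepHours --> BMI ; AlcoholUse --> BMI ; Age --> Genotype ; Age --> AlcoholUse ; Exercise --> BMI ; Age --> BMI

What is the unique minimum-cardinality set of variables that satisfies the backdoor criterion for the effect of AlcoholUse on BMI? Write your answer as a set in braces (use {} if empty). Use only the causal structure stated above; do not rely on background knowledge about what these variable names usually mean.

{Age, SleepHours}

Variables eligible for adjustment (non-descendants of AlcoholUse, excluding AlcoholUse and BMI): {Age, Exercise, Genotype, SleepHours}.
Backdoor paths from AlcoholUse to BMI:
  P1: AlcoholUse <- SleepHours -> BMI
  P2: AlcoholUse <- Age -> BMI
The empty set is not sufficient: P1 (AlcoholUse <- SleepHours -> BMI) has no collider blocking it and no conditioned non-collider, so it is open.
Try {Age, SleepHours}:
  P1: blocked at fork node SleepHours ∈ conditioning set.
  P2: blocked at fork node Age ∈ conditioning set.
{Age, SleepHours} contains no descendant of AlcoholUse and blocks every backdoor path.
Every element of {Age, SleepHours} is needed (dropping Age leaves P2 open; dropping SleepHours leaves P1 open), so no proper subset is valid.
Among all size-2 subsets of the eligible variables, only {Age, SleepHours} blocks every backdoor path, so it is the unique smallest valid adjustment set.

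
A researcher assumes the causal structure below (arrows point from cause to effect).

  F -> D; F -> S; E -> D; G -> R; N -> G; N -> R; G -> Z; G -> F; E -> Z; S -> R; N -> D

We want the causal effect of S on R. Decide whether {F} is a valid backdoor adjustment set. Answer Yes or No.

Yes

Backdoor paths from S to R (paths whose first edge points into S):
  P1: S <- F <- G <- N -> R
  P2: S <- F <- G -> Z <- E -> D <- N -> R
  P3: S <- F <- G -> R
  P4: S <- F -> D <- N -> G -> R
  P5: S <- F -> D <- N -> R
  P6: S <- F -> D <- E -> Z <- G <- N -> R
  P7: S <- F -> D <- E -> Z <- G -> R
Condition 1 (no descendant of S in the set): holds — descendants of S are {R}; none are in {F}.
Condition 2 (every backdoor path blocked by {F}):
  P1: blocked at chain node F ∈ conditioning set.
  P2: blocked at chain node F ∈ conditioning set.
  P3: blocked at chain node F ∈ conditioning set.
  P4: blocked at fork node F ∈ conditioning set.
  P5: blocked at fork node F ∈ conditioning set.
  P6: blocked at fork node F ∈ conditioning set.
  P7: blocked at fork node F ∈ conditioning set.
{F} satisfies the backdoor criterion.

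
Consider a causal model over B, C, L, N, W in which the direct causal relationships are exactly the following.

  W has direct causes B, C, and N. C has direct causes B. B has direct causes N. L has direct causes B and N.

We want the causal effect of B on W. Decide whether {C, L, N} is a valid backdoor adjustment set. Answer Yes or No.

Backdoor paths from B to W (paths whose first edge points into B):
  P1: B <- N -> W
Condition 1 (no descendant of B in the set): FAILS — C and L are descendants of B.
Condition 2 (every backdoor path blocked by {C, L, N}):
  P1: blocked at fork node N ∈ conditioning set.
{C, L, N} does not satisfy the backdoor criterion.

No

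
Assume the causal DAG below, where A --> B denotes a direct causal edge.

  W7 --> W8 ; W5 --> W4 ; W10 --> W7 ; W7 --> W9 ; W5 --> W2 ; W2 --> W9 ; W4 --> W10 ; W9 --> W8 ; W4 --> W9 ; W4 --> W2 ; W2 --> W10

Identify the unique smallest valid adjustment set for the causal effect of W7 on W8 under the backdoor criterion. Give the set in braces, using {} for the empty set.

Variables eligible for adjustment (non-descendants of W7, excluding W7 and W8): {W10, W2, W4, W5}.
Backdoor paths from W7 to W8:
  P1: W7 <- W10 <- W4 <- W5 -> W2 -> W9 -> W8
  P2: W7 <- W10 <- W4 -> W2 -> W9 -> W8
  P3: W7 <- W10 <- W4 -> W9 -> W8
  P4: W7 <- W10 <- W2 <- W5 -> W4 -> W9 -> W8
  P5: W7 <- W10 <- W2 <- W4 -> W9 -> W8
  P6: W7 <- W10 <- W2 -> W9 -> W8
The empty set is not sufficient: P1 (W7 <- W10 <- W4 <- W5 -> W2 -> W9 -> W8) has no collider blocking it and no conditioned non-collider, so it is open.
Try {W10}:
  P1: blocked at chain node W10 ∈ conditioning set.
  P2: blocked at chain node W10 ∈ conditioning set.
  P3: blocked at chain node W10 ∈ conditioning set.
  P4: blocked at chain node W10 ∈ conditioning set.
  P5: blocked at chain node W10 ∈ conditioning set.
  P6: blocked at chain node W10 ∈ conditioning set.
{W10} contains no descendant of W7 and blocks every backdoor path.
No other singleton works — e.g. {W5} leaves P2 open — so {W10} is the unique smallest valid adjustment set.

{W10}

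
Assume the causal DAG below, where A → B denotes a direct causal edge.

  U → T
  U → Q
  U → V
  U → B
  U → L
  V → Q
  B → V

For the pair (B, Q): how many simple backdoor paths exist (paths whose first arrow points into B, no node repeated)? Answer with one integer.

A backdoor path from B to Q is any simple undirected path whose first edge points into B (i.e. leaves B via a parent).
Parents of B: {U}.
Enumerating:
  P1: B <- U -> V -> Q
  P2: B <- U -> Q
That exhausts the simple backdoor paths. Count: 2.

2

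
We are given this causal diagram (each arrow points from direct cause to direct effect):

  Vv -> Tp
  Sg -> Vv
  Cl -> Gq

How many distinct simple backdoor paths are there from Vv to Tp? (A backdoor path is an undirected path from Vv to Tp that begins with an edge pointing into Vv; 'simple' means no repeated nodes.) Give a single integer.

A backdoor path from Vv to Tp is any simple undirected path whose first edge points into Vv (i.e. leaves Vv via a parent).
Parents of Vv: {Sg}.
No simple path from any parent of Vv reaches Tp without revisiting Vv, so there are no backdoor paths.

0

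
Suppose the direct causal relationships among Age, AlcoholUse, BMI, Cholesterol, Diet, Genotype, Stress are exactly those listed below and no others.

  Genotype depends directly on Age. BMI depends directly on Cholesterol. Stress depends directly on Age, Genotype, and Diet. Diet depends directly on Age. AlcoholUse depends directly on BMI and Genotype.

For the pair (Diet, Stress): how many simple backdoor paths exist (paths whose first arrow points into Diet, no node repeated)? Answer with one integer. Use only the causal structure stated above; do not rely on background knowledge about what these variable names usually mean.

2

A backdoor path from Diet to Stress is any simple undirected path whose first edge points into Diet (i.e. leaves Diet via a parent).
Parents of Diet: {Age}.
Enumerating:
  P1: Diet <- Age -> Genotype -> Stress
  P2: Diet <- Age -> Stress
That exhausts the simple backdoor paths. Count: 2.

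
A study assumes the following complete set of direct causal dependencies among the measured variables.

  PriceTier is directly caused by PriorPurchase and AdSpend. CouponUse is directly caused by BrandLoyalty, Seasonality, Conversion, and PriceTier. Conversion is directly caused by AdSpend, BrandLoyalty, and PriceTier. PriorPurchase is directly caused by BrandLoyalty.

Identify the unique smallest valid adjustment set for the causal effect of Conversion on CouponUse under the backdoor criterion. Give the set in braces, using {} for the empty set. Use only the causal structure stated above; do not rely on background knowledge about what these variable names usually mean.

{BrandLoyalty, PriceTier}

Variables eligible for adjustment (non-descendants of Conversion, excluding Conversion and CouponUse): {AdSpend, BrandLoyalty, PriceTier, PriorPurchase, Seasonality}.
Backdoor paths from Conversion to CouponUse:
  P1: Conversion <- AdSpend -> PriceTier <- PriorPurchase <- BrandLoyalty -> CouponUse
  P2: Conversion <- AdSpend -> PriceTier -> CouponUse
  P3: Conversion <- BrandLoyalty -> PriorPurchase -> PriceTier -> CouponUse
  P4: Conversion <- BrandLoyalty -> CouponUse
  P5: Conversion <- PriceTier <- PriorPurchase <- BrandLoyalty -> CouponUse
  P6: Conversion <- PriceTier -> CouponUse
The empty set is not sufficient: P2 (Conversion <- AdSpend -> PriceTier -> CouponUse) has no collider blocking it and no conditioned non-collider, so it is open.
Try {BrandLoyalty, PriceTier}:
  P1: blocked at fork node BrandLoyalty ∈ conditioning set.
  P2: blocked at chain node PriceTier ∈ conditioning set.
  P3: blocked at fork node BrandLoyalty ∈ conditioning set.
  P4: blocked at fork node BrandLoyalty ∈ conditioning set.
  P5: blocked at chain node PriceTier ∈ conditioning set.
  P6: blocked at fork node PriceTier ∈ conditioning set.
{BrandLoyalty, PriceTier} contains no descendant of Conversion and blocks every backdoor path.
Every element of {BrandLoyalty, PriceTier} is needed (dropping BrandLoyalty leaves P1 open; dropping PriceTier leaves P2 open), so no proper subset is valid.
Among all size-2 subsets of the eligible variables, only {BrandLoyalty, PriceTier} blocks every backdoor path, so it is the unique smallest valid adjustment set.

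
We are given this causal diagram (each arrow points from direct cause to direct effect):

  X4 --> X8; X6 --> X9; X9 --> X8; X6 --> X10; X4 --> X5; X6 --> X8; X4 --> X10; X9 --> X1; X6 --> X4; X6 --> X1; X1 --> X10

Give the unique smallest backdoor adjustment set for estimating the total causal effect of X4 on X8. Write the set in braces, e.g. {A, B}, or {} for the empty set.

{X6}

Variables eligible for adjustment (non-descendants of X4, excluding X4 and X8): {X1, X6, X9}.
Backdoor paths from X4 to X8:
  P1: X4 <- X6 -> X9 -> X8
  P2: X4 <- X6 -> X8
  P3: X4 <- X6 -> X1 <- X9 -> X8
  P4: X4 <- X6 -> X10 <- X1 <- X9 -> X8
The empty set is not sufficient: P1 (X4 <- X6 -> X9 -> X8) has no collider blocking it and no conditioned non-collider, so it is open.
Try {X6}:
  P1: blocked at fork node X6 ∈ conditioning set.
  P2: blocked at fork node X6 ∈ conditioning set.
  P3: blocked at fork node X6 ∈ conditioning set.
  P4: blocked at fork node X6 ∈ conditioning set.
{X6} contains no descendant of X4 and blocks every backdoor path.
No other singleton works — e.g. {X9} leaves P2 open — so {X6} is the unique smallest valid adjustment set.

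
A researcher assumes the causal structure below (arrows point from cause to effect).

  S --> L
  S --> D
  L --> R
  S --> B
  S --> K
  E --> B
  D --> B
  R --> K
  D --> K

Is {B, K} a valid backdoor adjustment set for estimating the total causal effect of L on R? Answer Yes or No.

No

Backdoor paths from L to R (paths whose first edge points into L):
  P1: L <- S -> D -> K <- R
  P2: L <- S -> B <- D -> K <- R
  P3: L <- S -> K <- R
Condition 1 (no descendant of L in the set): FAILS — K is a descendant of L.
Condition 2 (every backdoor path blocked by {B, K}):
  P1: open — collider(s) K are conditioned on (or have a conditioned descendant) and no non-collider on the path is in the set.
  P2: open — collider(s) B, K are conditioned on (or have a conditioned descendant) and no non-collider on the path is in the set.
  P3: open — collider(s) K are conditioned on (or have a conditioned descendant) and no non-collider on the path is in the set.
{B, K} does not satisfy the backdoor criterion.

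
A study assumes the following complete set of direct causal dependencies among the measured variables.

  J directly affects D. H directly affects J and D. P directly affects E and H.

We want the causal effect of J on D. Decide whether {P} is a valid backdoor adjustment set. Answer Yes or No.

Backdoor paths from J to D (paths whose first edge points into J):
  P1: J <- H -> D
Condition 1 (no descendant of J in the set): holds — descendants of J are {D}; none are in {P}.
Condition 2 (every backdoor path blocked by {P}):
  P1: open — no interior node is in the conditioning set.
{P} does not satisfy the backdoor criterion.

No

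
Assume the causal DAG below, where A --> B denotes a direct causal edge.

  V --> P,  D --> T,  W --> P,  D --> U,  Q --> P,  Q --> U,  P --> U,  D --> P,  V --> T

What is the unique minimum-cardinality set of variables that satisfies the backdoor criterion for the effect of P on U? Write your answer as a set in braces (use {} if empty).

{D, Q}

Variables eligible for adjustment (non-descendants of P, excluding P and U): {D, Q, T, V, W}.
Backdoor paths from P to U:
  P1: P <- V -> T <- D -> U
  P2: P <- D -> U
  P3: P <- Q -> U
The empty set is not sufficient: P2 (P <- D -> U) has no collider blocking it and no conditioned non-collider, so it is open.
Try {D, Q}:
  P1: blocked at collider T (neither it nor any descendant is in the conditioning set).
  P2: blocked at fork node D ∈ conditioning set.
  P3: blocked at fork node Q ∈ conditioning set.
{D, Q} contains no descendant of P and blocks every backdoor path.
Every element of {D, Q} is needed (dropping D leaves P2 open; dropping Q leaves P3 open), so no proper subset is valid.
Among all size-2 subsets of the eligible variables, only {D, Q} blocks every backdoor path, so it is the unique smallest valid adjustment set.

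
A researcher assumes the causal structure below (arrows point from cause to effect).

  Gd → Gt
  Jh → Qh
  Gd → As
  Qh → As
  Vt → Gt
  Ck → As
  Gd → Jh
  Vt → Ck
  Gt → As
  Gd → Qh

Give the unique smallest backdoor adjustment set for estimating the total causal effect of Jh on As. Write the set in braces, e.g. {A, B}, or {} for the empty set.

Variables eligible for adjustment (non-descendants of Jh, excluding Jh and As): {Ck, Gd, Gt, Vt}.
Backdoor paths from Jh to As:
  P1: Jh <- Gd -> Gt <- Vt -> Ck -> As
  P2: Jh <- Gd -> Gt -> As
  P3: Jh <- Gd -> Qh -> As
  P4: Jh <- Gd -> As
The empty set is not sufficient: P2 (Jh <- Gd -> Gt -> As) has no collider blocking it and no conditioned non-collider, so it is open.
Try {Gd}:
  P1: blocked at fork node Gd ∈ conditioning set.
  P2: blocked at fork node Gd ∈ conditioning set.
  P3: blocked at fork node Gd ∈ conditioning set.
  P4: blocked at fork node Gd ∈ conditioning set.
{Gd} contains no descendant of Jh and blocks every backdoor path.
No other singleton works — e.g. {Vt} leaves P2 open — so {Gd} is the unique smallest valid adjustment set.

{Gd}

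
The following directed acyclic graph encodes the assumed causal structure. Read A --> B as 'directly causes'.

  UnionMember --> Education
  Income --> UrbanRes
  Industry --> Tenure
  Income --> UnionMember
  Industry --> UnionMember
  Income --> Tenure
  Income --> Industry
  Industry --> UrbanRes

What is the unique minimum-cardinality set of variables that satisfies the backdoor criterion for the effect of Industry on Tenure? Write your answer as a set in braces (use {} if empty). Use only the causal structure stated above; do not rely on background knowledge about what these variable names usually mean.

{Income}

Variables eligible for adjustment (non-descendants of Industry, excluding Industry and Tenure): {Income}.
Backdoor paths from Industry to Tenure:
  P1: Industry <- Income -> Tenure
The empty set is not sufficient: P1 (Industry <- Income -> Tenure) has no collider blocking it and no conditioned non-collider, so it is open.
Try {Income}:
  P1: blocked at fork node Income ∈ conditioning set.
{Income} contains no descendant of Industry and blocks every backdoor path.
{Income} is the unique smallest valid adjustment set.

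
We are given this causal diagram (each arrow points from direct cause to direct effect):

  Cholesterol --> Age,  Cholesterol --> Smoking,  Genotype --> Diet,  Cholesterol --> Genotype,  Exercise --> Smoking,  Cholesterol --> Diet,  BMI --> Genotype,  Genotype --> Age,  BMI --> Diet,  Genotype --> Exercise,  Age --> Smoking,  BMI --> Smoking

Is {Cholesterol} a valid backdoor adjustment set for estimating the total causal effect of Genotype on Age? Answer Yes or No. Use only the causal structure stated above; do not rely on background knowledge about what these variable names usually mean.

Backdoor paths from Genotype to Age (paths whose first edge points into Genotype):
  P1: Genotype <- BMI -> Diet <- Cholesterol -> Age
  P2: Genotype <- BMI -> Diet <- Cholesterol -> Smoking <- Age
  P3: Genotype <- BMI -> Smoking <- Cholesterol -> Age
  P4: Genotype <- BMI -> Smoking <- Age
  P5: Genotype <- Cholesterol -> Diet <- BMI -> Smoking <- Age
  P6: Genotype <- Cholesterol -> Age
  P7: Genotype <- Cholesterol -> Smoking <- Age
Condition 1 (no descendant of Genotype in the set): holds — descendants of Genotype are {Age, Diet, Exercise, Smoking}; none are in {Cholesterol}.
Condition 2 (every backdoor path blocked by {Cholesterol}):
  P1: blocked at collider Diet (neither it nor any descendant is in the conditioning set).
  P2: blocked at collider Diet (neither it nor any descendant is in the conditioning set).
  P3: blocked at collider Smoking (neither it nor any descendant is in the conditioning set).
  P4: blocked at collider Smoking (neither it nor any descendant is in the conditioning set).
  P5: blocked at fork node Cholesterol ∈ conditioning set.
  P6: blocked at fork node Cholesterol ∈ conditioning set.
  P7: blocked at fork node Cholesterol ∈ conditioning set.
{Cholesterol} satisfies the backdoor criterion.

Yes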